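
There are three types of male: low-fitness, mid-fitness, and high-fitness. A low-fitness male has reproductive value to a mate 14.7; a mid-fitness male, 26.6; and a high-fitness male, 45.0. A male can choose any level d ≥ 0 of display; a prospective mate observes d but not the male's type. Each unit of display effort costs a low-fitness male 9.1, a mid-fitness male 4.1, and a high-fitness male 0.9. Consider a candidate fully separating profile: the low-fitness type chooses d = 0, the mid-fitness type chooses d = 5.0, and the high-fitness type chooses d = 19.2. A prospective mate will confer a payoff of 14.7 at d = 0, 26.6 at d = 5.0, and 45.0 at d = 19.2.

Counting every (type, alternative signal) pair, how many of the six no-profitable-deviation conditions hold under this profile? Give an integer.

5

Low-fitness (own payoff 14.7): to d=5.0 gives 26.6 − 9.1×5.0 = -18.9 → no gain ✓; to d=19.2 gives 45.0 − 9.1×19.2 = -129.72 → no gain ✓.
Mid-fitness (own payoff 26.6 − 4.1×5.0 = 6.1): to d=0 gives 14.7 → profitable ✗; to d=19.2 gives 45.0 − 4.1×19.2 = -33.72 → no gain ✓.
High-fitness (own payoff 45.0 − 0.9×19.2 = 27.72): to d=0 gives 14.7 → no gain ✓; to d=5.0 gives 26.6 − 0.9×5.0 = 22.1 → no gain ✓.
5 of the 6 constraints hold; not an equilibrium.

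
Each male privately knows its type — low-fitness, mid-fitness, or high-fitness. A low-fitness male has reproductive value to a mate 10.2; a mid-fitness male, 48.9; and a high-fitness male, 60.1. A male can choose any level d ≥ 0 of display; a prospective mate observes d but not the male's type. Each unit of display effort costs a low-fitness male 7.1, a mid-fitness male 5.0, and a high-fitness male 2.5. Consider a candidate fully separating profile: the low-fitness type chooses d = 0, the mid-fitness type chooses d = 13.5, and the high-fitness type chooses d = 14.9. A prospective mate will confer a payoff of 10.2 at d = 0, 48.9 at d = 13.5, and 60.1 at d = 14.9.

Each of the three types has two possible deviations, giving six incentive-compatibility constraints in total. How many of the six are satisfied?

High-fitness (own payoff 60.1 − 2.5×14.9 = 22.85): to d=0 gives 10.2 → no gain ✓; to d=13.5 gives 48.9 − 2.5×13.5 = 15.15 → no gain ✓.
Low-fitness (own payoff 10.2): to d=13.5 gives 48.9 − 7.1×13.5 = -46.95 → no gain ✓; to d=14.9 gives 60.1 − 7.1×14.9 = -45.69 → no gain ✓.
Mid-fitness (own payoff 48.9 − 5.0×13.5 = -18.6): to d=0 gives 10.2 → profitable ✗; to d=14.9 gives 60.1 − 5.0×14.9 = -14.4 → profitable ✗.
4 of the 6 constraints hold; not an equilibrium.

4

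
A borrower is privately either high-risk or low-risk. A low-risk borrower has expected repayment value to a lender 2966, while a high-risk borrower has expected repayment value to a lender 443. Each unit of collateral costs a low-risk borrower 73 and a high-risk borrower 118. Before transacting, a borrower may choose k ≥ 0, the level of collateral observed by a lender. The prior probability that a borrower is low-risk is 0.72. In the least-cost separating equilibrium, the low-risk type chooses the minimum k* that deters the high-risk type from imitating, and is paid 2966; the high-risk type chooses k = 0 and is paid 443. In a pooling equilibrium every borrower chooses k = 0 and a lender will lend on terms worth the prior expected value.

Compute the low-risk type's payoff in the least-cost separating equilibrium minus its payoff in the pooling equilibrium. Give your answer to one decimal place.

-854.4

Least-cost separating signal: k* solves 443 = 2966 − 118·k*, so k* = (2966 − 443)/118 ≈ 21.3814.
Low-risk type's separating payoff: 2966 − 73 × k* = 2966 − 73 × (2966 − 443)/118 = 2966 − 184179/118 ≈ 1405.161.
Pooling payoff: 0.72 × 2966 + 0.28 × 443 = 2259.56.
Difference: 1405.161 − 2259.56 = -854.399, i.e. -854.4 to one decimal place.
The low-risk type would prefer the pooling outcome.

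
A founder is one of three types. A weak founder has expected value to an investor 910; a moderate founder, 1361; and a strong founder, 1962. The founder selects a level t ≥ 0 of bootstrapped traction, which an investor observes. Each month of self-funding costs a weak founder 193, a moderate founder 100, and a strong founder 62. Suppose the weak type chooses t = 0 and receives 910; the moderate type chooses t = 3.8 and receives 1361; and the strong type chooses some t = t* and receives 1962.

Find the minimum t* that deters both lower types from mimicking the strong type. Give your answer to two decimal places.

9.81

Weak type (on-path payoff 910) won't mimic when 910 ≥ 1962 − 193·t*, i.e. t* ≥ 5.45.
Moderate type (on-path payoff 1361 − 100×3.8 = 981) won't mimic when 981 ≥ 1962 − 100·t*, i.e. t* ≥ 9.81.
Both must hold, so t* = max(5.45, 9.81) = 9.81. The moderate type's constraint binds.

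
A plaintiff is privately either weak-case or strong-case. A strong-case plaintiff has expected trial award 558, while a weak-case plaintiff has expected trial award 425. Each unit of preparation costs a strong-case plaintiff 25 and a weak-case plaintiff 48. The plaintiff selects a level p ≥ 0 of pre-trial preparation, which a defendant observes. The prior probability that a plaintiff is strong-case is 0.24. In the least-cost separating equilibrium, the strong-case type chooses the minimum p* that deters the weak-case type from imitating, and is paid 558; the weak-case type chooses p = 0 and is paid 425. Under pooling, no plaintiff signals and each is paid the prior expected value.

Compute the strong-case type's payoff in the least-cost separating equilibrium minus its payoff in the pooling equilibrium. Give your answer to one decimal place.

Least-cost separating signal: p* solves 425 = 558 − 48·p*, so p* = (558 − 425)/48 ≈ 2.7708.
Strong-case type's separating payoff: 558 − 25 × p* = 558 − 25 × (558 − 425)/48 = 558 − 3325/48 ≈ 488.729.
Pooling payoff: 0.24 × 558 + 0.76 × 425 = 456.92.
Difference: 488.729 − 456.92 = 31.809, i.e. 31.8 to one decimal place.
The strong-case type prefers to separate.

31.8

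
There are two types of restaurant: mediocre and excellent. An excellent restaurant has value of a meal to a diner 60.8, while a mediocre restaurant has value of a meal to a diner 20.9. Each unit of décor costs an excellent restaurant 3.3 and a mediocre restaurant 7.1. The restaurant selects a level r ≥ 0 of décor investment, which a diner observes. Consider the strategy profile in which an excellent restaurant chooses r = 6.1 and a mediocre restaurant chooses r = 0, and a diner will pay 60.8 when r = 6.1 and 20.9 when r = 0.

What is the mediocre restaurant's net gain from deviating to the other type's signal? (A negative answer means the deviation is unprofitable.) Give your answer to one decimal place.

-3.4

Playing r = 0 the mediocre restaurant receives 20.9.
Deviating to r = 6.1 brings payment 60.8 at cost 7.1 × 6.1 = 43.31, netting 17.49.
Gain from deviating: 17.49 − 20.9 = -3.41, i.e. -3.4 to one decimal place.
The gain is negative, so the mediocre type's incentive-compatibility constraint is satisfied.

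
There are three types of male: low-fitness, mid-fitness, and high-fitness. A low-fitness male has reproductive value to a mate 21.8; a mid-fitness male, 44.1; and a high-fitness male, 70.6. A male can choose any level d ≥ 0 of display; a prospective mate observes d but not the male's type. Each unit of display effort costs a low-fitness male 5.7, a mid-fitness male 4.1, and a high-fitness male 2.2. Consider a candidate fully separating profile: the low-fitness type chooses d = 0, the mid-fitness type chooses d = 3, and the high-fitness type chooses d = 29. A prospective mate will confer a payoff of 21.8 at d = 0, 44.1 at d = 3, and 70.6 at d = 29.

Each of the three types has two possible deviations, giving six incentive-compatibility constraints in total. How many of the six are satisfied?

Mid-fitness (own payoff 44.1 − 4.1×3 = 31.8): to d=0 gives 21.8 → no gain ✓; to d=29 gives 70.6 − 4.1×29 = -48.3 → no gain ✓.
Low-fitness (own payoff 21.8): to d=3 gives 44.1 − 5.7×3 = 27 → profitable ✗; to d=29 gives 70.6 − 5.7×29 = -94.7 → no gain ✓.
High-fitness (own payoff 70.6 − 2.2×29 = 6.8): to d=0 gives 21.8 → profitable ✗; to d=3 gives 44.1 − 2.2×3 = 37.5 → profitable ✗.
3 of the 6 constraints hold; not an equilibrium.

3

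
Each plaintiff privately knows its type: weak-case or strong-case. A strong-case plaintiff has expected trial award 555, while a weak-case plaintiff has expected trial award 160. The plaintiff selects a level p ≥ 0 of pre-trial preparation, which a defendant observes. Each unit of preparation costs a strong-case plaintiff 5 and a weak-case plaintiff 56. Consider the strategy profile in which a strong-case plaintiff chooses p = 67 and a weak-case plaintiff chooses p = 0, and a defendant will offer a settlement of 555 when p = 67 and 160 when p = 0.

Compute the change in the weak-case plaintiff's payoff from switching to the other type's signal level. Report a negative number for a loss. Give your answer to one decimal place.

-3357.0

Playing p = 0 the weak-case plaintiff receives 160.
Deviating to p = 67 brings payment 555 at cost 56 × 67 = 3752, netting -3197.
Gain from deviating: -3197 − 160 = -3357.0.
The gain is negative, so the weak-case type's incentive-compatibility constraint is satisfied.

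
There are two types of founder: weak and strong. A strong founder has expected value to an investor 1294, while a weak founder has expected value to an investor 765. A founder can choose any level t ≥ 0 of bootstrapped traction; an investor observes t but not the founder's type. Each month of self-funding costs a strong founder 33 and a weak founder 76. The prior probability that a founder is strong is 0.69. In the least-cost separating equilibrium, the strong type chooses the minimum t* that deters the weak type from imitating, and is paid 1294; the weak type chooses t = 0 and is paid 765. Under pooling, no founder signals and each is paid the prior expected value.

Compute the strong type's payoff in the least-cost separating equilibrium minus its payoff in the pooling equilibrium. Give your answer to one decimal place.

-65.7

Least-cost separating signal: t* solves 765 = 1294 − 76·t*, so t* = (1294 − 765)/76 ≈ 6.9605.
Strong type's separating payoff: 1294 − 33 × t* = 1294 − 33 × (1294 − 765)/76 = 1294 − 17457/76 ≈ 1064.303.
Pooling payoff: 0.69 × 1294 + 0.31 × 765 = 1130.01.
Difference: 1064.303 − 1130.01 = -65.707, i.e. -65.7 to one decimal place.
The strong type would prefer the pooling outcome.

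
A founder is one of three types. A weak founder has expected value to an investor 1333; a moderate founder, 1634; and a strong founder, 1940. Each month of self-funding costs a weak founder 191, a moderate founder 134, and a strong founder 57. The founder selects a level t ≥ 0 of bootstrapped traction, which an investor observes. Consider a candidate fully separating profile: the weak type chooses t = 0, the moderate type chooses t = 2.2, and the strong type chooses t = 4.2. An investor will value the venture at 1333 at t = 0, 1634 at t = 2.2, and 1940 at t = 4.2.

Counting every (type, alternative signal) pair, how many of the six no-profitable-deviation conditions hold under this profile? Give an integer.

5

Weak (own payoff 1333): to t=2.2 gives 1634 − 191×2.2 = 1213.8 → no gain ✓; to t=4.2 gives 1940 − 191×4.2 = 1137.8 → no gain ✓.
Strong (own payoff 1940 − 57×4.2 = 1700.6): to t=0 gives 1333 → no gain ✓; to t=2.2 gives 1634 − 57×2.2 = 1508.6 → no gain ✓.
Moderate (own payoff 1634 − 134×2.2 = 1339.2): to t=0 gives 1333 → no gain ✓; to t=4.2 gives 1940 − 134×4.2 = 1377.2 → profitable ✗.
5 of the 6 constraints hold; not an equilibrium.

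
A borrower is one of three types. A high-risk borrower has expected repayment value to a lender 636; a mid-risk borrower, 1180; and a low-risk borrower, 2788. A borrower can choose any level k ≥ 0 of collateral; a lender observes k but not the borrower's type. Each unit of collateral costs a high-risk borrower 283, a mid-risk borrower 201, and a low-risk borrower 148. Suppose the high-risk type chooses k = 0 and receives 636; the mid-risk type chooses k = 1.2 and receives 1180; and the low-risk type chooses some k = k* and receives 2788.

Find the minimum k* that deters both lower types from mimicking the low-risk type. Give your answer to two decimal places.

9.20

High-risk type (on-path payoff 636) won't mimic when 636 ≥ 2788 − 283·k*, i.e. k* ≥ 7.60.
Mid-risk type (on-path payoff 1180 − 201×1.2 = 938.8) won't mimic when 938.8 ≥ 2788 − 201·k*, i.e. k* ≥ 9.20.
Both must hold, so k* = max(7.60, 9.20) = 9.20. The mid-risk type's constraint binds.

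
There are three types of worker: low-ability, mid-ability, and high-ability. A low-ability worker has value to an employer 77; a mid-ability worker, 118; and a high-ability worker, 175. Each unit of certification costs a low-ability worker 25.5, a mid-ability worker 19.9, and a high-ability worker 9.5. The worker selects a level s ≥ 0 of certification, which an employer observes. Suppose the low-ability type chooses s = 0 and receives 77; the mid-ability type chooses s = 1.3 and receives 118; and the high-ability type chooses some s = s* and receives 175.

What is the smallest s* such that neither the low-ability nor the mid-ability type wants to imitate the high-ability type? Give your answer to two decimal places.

Low-ability type (on-path payoff 77) won't mimic when 77 ≥ 175 − 25.5·s*, i.e. s* ≥ 3.84.
Mid-ability type (on-path payoff 118 − 19.9×1.3 = 92.13) won't mimic when 92.13 ≥ 175 − 19.9·s*, i.e. s* ≥ 4.16.
Both must hold, so s* = max(3.84, 4.16) = 4.16. The mid-ability type's constraint binds.

4.16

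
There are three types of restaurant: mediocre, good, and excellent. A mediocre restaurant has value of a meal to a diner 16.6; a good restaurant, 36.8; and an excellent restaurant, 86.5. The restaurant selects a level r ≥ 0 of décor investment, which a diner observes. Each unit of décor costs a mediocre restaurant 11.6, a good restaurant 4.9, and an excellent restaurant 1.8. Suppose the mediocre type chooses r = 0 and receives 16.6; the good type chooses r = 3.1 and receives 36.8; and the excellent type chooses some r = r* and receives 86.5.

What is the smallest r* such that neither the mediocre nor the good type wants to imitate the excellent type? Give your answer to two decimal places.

Good type (on-path payoff 36.8 − 4.9×3.1 = 21.61) won't mimic when 21.61 ≥ 86.5 − 4.9·r*, i.e. r* ≥ 13.24.
Mediocre type (on-path payoff 16.6) won't mimic when 16.6 ≥ 86.5 − 11.6·r*, i.e. r* ≥ 6.03.
Both must hold, so r* = max(6.03, 13.24) = 13.24. The good type's constraint binds.

13.24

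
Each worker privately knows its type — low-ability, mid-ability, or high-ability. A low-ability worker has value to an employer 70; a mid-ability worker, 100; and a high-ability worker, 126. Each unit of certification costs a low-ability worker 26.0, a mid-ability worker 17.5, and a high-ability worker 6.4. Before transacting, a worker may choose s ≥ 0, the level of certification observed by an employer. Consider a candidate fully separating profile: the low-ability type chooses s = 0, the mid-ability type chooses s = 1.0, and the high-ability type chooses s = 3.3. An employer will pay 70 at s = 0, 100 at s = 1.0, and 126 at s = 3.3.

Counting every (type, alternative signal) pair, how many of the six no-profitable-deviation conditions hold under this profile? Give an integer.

5

High-ability (own payoff 126 − 6.4×3.3 = 104.88): to s=0 gives 70 → no gain ✓; to s=1.0 gives 100 − 6.4×1.0 = 93.6 → no gain ✓.
Mid-ability (own payoff 100 − 17.5×1.0 = 82.5): to s=0 gives 70 → no gain ✓; to s=3.3 gives 126 − 17.5×3.3 = 68.25 → no gain ✓.
Low-ability (own payoff 70): to s=1.0 gives 100 − 26.0×1.0 = 74 → profitable ✗; to s=3.3 gives 126 − 26.0×3.3 = 40.2 → no gain ✓.
5 of the 6 constraints hold; not an equilibrium.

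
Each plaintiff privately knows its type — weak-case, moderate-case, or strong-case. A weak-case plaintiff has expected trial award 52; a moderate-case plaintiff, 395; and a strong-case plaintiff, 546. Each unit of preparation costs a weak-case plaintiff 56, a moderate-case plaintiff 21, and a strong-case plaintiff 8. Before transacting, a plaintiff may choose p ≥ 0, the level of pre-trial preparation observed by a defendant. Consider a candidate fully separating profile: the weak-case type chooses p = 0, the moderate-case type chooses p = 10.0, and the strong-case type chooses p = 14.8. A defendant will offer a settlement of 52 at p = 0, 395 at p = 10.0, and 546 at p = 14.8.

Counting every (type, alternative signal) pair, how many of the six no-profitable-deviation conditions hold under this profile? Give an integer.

5

Strong-case (own payoff 546 − 8×14.8 = 427.6): to p=0 gives 52 → no gain ✓; to p=10.0 gives 395 − 8×10.0 = 315 → no gain ✓.
Moderate-case (own payoff 395 − 21×10.0 = 185): to p=0 gives 52 → no gain ✓; to p=14.8 gives 546 − 21×14.8 = 235.2 → profitable ✗.
Weak-case (own payoff 52): to p=10.0 gives 395 − 56×10.0 = -165 → no gain ✓; to p=14.8 gives 546 − 56×14.8 = -282.8 → no gain ✓.
5 of the 6 constraints hold; not an equilibrium.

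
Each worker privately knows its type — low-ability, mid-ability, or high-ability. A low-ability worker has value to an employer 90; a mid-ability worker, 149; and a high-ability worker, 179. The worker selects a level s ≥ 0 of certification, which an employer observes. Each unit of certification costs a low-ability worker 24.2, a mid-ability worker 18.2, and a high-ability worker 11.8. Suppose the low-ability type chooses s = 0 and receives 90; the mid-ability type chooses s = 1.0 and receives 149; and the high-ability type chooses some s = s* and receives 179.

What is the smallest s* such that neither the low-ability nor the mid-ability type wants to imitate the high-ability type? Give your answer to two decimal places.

Mid-ability type (on-path payoff 149 − 18.2×1.0 = 130.8) won't mimic when 130.8 ≥ 179 − 18.2·s*, i.e. s* ≥ 2.65.
Low-ability type (on-path payoff 90) won't mimic when 90 ≥ 179 − 24.2·s*, i.e. s* ≥ 3.68.
Both must hold, so s* = max(3.68, 2.65) = 3.68. The low-ability type's constraint binds.

3.68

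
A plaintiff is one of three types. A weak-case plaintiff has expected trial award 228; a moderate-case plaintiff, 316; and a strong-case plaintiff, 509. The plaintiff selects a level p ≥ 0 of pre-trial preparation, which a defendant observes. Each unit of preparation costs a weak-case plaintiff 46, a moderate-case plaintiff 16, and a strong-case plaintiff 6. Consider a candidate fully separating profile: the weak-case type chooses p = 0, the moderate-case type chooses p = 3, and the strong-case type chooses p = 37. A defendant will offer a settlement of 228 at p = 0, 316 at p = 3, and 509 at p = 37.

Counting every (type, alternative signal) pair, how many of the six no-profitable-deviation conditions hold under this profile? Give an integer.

5

Moderate-case (own payoff 316 − 16×3 = 268): to p=0 gives 228 → no gain ✓; to p=37 gives 509 − 16×37 = -83 → no gain ✓.
Strong-case (own payoff 509 − 6×37 = 287): to p=0 gives 228 → no gain ✓; to p=3 gives 316 − 6×3 = 298 → profitable ✗.
Weak-case (own payoff 228): to p=3 gives 316 − 46×3 = 178 → no gain ✓; to p=37 gives 509 − 46×37 = -1193 → no gain ✓.
5 of the 6 constraints hold; not an equilibrium.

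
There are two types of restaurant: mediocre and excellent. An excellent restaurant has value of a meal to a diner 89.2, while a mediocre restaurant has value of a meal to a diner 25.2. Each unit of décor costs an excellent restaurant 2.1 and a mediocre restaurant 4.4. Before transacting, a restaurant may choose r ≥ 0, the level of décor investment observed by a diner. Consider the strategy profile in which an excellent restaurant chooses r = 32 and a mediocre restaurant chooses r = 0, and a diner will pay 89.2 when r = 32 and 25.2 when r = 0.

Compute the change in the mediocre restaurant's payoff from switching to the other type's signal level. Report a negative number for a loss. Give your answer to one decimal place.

Playing r = 0 the mediocre restaurant receives 25.2.
Deviating to r = 32 brings payment 89.2 at cost 4.4 × 32 = 140.8, netting -51.6.
Gain from deviating: -51.6 − 25.2 = -76.8.
The gain is negative, so the mediocre type's incentive-compatibility constraint is satisfied.

-76.8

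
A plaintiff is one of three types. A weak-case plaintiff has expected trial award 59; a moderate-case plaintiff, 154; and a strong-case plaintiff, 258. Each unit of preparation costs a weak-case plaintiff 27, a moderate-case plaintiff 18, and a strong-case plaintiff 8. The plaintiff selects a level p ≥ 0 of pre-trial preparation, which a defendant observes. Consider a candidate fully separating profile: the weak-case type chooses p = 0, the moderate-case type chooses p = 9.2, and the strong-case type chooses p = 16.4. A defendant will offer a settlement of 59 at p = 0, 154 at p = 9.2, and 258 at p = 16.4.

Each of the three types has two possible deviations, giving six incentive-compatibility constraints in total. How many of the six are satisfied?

5

Strong-case (own payoff 258 − 8×16.4 = 126.8): to p=0 gives 59 → no gain ✓; to p=9.2 gives 154 − 8×9.2 = 80.4 → no gain ✓.
Weak-case (own payoff 59): to p=9.2 gives 154 − 27×9.2 = -94.4 → no gain ✓; to p=16.4 gives 258 − 27×16.4 = -184.8 → no gain ✓.
Moderate-case (own payoff 154 − 18×9.2 = -11.6): to p=0 gives 59 → profitable ✗; to p=16.4 gives 258 − 18×16.4 = -37.2 → no gain ✓.
5 of the 6 constraints hold; not an equilibrium.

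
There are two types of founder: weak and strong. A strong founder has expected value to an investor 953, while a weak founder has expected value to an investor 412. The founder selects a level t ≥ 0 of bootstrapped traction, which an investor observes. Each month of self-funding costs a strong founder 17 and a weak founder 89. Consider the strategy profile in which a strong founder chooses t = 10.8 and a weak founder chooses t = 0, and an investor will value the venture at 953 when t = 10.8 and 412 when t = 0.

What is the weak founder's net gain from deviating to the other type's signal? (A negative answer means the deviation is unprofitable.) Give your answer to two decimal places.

Playing t = 0 the weak founder receives 412.
Deviating to t = 10.8 brings payment 953 at cost 89 × 10.8 = 961.2, netting -8.2.
Gain from deviating: -8.2 − 412 = -420.20.
The gain is negative, so the weak type's incentive-compatibility constraint is satisfied.

-420.20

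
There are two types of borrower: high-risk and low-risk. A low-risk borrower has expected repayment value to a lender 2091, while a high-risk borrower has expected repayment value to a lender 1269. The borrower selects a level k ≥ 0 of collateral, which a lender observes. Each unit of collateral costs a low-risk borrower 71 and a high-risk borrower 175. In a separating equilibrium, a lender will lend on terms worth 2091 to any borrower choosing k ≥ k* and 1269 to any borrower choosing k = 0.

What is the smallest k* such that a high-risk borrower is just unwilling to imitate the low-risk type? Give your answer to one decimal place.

A high-risk borrower choosing k = 0 receives 1269.
Imitating at k* instead would pay 2091 at cost 175·k*, netting 2091 − 175·k*.
Indifference: 1269 = 2091 − 175·k*, so k* = (2091 − 1269) / 175 ≈ 4.7.
At k* the high-risk type's incentive constraint just binds; the low-risk type strictly prefers k* since its per-unit cost is lower.

4.7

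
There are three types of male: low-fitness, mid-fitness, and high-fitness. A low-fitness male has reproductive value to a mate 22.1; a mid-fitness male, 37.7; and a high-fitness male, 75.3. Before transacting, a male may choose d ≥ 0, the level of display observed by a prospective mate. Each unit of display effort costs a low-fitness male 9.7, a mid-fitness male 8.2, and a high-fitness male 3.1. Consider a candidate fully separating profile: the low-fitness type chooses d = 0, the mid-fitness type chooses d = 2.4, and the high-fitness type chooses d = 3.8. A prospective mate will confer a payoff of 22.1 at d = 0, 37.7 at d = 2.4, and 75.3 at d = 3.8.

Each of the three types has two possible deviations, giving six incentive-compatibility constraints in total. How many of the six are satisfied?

High-fitness (own payoff 75.3 − 3.1×3.8 = 63.52): to d=0 gives 22.1 → no gain ✓; to d=2.4 gives 37.7 − 3.1×2.4 = 30.26 → no gain ✓.
Low-fitness (own payoff 22.1): to d=2.4 gives 37.7 − 9.7×2.4 = 14.42 → no gain ✓; to d=3.8 gives 75.3 − 9.7×3.8 = 38.44 → profitable ✗.
Mid-fitness (own payoff 37.7 − 8.2×2.4 = 18.02): to d=0 gives 22.1 → profitable ✗; to d=3.8 gives 75.3 − 8.2×3.8 = 44.14 → profitable ✗.
3 of the 6 constraints hold; not an equilibrium.

3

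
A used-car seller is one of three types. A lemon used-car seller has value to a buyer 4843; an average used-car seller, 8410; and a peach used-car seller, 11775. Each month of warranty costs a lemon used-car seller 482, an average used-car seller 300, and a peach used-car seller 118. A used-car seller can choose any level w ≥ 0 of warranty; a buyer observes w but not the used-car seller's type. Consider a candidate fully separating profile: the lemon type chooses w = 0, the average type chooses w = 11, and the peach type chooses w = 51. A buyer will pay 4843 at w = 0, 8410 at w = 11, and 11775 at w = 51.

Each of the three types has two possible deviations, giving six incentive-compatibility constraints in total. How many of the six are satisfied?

Lemon (own payoff 4843): to w=11 gives 8410 − 482×11 = 3108 → no gain ✓; to w=51 gives 11775 − 482×51 = -12807 → no gain ✓.
Peach (own payoff 11775 − 118×51 = 5757): to w=0 gives 4843 → no gain ✓; to w=11 gives 8410 − 118×11 = 7112 → profitable ✗.
Average (own payoff 8410 − 300×11 = 5110): to w=0 gives 4843 → no gain ✓; to w=51 gives 11775 − 300×51 = -3525 → no gain ✓.
5 of the 6 constraints hold; not an equilibrium.

5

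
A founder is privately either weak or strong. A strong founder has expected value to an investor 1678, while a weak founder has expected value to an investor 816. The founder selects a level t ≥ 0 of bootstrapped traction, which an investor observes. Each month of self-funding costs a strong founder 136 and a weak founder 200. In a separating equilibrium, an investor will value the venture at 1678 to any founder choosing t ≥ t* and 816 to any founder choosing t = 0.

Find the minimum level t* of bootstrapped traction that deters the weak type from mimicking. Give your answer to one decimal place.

4.3

A weak founder choosing t = 0 receives 816.
Imitating at t* instead would pay 1678 at cost 200·t*, netting 1678 − 200·t*.
Indifference: 816 = 1678 − 200·t*, so t* = (1678 − 816) / 200 ≈ 4.3.
This is the weak type's binding incentive-compatibility constraint; any t ≥ 4.3 sustains separation on that side.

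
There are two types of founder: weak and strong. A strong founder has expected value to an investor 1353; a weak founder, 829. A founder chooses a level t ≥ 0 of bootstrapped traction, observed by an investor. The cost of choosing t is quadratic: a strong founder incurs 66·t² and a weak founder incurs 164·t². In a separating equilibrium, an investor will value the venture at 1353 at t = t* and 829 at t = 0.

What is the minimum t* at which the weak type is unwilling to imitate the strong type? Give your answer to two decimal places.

1.79

The weak type at t = 0 receives 829; imitating at t* yields 1353 − 164·t*².
Indifference: 829 = 1353 − 164·t*², so t*² = (1353 − 829) / 164 ≈ 3.1951.
t* = √3.1951 ≈ 1.79.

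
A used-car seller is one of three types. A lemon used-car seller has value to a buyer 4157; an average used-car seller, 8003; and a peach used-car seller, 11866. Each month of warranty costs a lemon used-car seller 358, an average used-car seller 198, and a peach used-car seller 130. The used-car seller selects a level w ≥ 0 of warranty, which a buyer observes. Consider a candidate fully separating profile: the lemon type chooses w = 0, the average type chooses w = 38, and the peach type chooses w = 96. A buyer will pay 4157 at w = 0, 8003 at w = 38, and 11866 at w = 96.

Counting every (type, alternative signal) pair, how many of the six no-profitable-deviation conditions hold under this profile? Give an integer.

3

Peach (own payoff 11866 − 130×96 = -614): to w=0 gives 4157 → profitable ✗; to w=38 gives 8003 − 130×38 = 3063 → profitable ✗.
Average (own payoff 8003 − 198×38 = 479): to w=0 gives 4157 → profitable ✗; to w=96 gives 11866 − 198×96 = -7142 → no gain ✓.
Lemon (own payoff 4157): to w=38 gives 8003 − 358×38 = -5601 → no gain ✓; to w=96 gives 11866 − 358×96 = -22502 → no gain ✓.
3 of the 6 constraints hold; not an equilibrium.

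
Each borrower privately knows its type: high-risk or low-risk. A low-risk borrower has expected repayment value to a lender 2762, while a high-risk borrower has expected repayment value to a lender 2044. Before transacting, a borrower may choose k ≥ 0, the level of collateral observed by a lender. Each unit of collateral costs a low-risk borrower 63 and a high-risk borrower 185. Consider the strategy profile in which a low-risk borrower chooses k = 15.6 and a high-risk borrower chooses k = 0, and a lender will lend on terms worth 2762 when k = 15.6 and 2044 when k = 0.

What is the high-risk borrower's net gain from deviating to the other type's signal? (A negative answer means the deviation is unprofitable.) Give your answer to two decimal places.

Playing k = 0 the high-risk borrower receives 2044.
Deviating to k = 15.6 brings payment 2762 at cost 185 × 15.6 = 2886, netting -124.
Gain from deviating: -124 − 2044 = -2168.00.
The gain is negative, so the high-risk type's incentive-compatibility constraint is satisfied.

-2168.00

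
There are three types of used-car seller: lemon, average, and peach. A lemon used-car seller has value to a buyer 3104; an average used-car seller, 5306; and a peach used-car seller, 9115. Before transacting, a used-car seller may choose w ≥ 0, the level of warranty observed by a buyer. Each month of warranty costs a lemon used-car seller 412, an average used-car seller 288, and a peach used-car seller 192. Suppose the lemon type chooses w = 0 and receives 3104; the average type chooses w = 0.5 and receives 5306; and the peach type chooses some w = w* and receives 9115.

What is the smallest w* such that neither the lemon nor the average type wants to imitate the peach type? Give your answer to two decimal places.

Average type (on-path payoff 5306 − 288×0.5 = 5162) won't mimic when 5162 ≥ 9115 − 288·w*, i.e. w* ≥ 13.73.
Lemon type (on-path payoff 3104) won't mimic when 3104 ≥ 9115 − 412·w*, i.e. w* ≥ 14.59.
Both must hold, so w* = max(14.59, 13.73) = 14.59. The lemon type's constraint binds.

14.59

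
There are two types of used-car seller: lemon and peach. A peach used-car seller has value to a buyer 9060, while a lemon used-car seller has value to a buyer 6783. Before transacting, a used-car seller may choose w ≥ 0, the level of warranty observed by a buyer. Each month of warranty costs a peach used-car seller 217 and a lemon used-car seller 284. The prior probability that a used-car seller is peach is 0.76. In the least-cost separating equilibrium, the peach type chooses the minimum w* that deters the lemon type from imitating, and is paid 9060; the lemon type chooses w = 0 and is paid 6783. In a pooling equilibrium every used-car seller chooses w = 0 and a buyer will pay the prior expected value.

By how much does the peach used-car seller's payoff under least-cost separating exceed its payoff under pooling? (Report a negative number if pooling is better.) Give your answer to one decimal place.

-1193.3

Least-cost separating signal: w* solves 6783 = 9060 − 284·w*, so w* = (9060 − 6783)/284 ≈ 8.0176.
Peach type's separating payoff: 9060 − 217 × w* = 9060 − 217 × (9060 − 6783)/284 = 9060 − 494109/284 ≈ 7320.180.
Pooling payoff: 0.76 × 9060 + 0.24 × 6783 = 8513.52.
Difference: 7320.180 − 8513.52 = -1193.34, i.e. -1193.3 to one decimal place.
The peach type would prefer the pooling outcome.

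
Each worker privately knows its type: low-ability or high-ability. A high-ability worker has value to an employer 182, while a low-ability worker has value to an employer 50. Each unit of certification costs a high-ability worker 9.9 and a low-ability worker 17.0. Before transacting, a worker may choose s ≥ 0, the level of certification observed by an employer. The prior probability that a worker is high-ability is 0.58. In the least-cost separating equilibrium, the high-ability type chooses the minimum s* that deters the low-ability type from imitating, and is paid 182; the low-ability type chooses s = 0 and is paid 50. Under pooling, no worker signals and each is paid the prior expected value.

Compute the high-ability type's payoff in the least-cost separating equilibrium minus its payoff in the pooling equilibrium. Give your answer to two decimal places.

-21.43

Least-cost separating signal: s* solves 50 = 182 − 17.0·s*, so s* = (182 − 50)/17.0 ≈ 7.7647.
High-ability type's separating payoff: 182 − 9.9 × s* = 182 − 9.9 × (182 − 50)/17.0 = 182 − 1306.8/17.0 ≈ 105.1294.
Pooling payoff: 0.58 × 182 + 0.42 × 50 = 126.56.
Difference: 105.1294 − 126.56 = -21.4306, i.e. -21.43 to two decimal places.
The high-ability type would prefer the pooling outcome.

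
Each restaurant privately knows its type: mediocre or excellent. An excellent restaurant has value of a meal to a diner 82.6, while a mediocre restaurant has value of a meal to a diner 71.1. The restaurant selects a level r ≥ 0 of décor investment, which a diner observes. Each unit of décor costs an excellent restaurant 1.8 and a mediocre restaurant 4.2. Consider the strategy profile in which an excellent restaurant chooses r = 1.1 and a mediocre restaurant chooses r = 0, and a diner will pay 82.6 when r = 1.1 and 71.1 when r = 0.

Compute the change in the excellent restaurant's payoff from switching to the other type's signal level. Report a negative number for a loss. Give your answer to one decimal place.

-9.5

Playing r = 1.1 the excellent restaurant receives 82.6 − 1.8 × 1.1 = 80.62.
Deviating to r = 0 yields 71.1 instead.
Gain from deviating: 71.1 − 80.62 = -9.52, i.e. -9.5 to one decimal place.
The gain is negative, so the excellent type's incentive-compatibility constraint is satisfied.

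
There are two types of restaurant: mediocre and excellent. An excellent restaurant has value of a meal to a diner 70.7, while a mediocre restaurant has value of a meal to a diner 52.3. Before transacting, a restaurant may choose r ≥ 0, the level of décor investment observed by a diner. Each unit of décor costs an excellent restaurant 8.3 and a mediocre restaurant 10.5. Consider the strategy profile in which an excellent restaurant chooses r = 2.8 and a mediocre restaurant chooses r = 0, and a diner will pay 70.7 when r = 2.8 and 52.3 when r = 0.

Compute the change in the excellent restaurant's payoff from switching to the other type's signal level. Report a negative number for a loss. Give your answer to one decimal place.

Playing r = 2.8 the excellent restaurant receives 70.7 − 8.3 × 2.8 = 47.46.
Deviating to r = 0 yields 52.3 instead.
Gain from deviating: 52.3 − 47.46 = 4.84, i.e. 4.8 to one decimal place.
The gain is positive, so the excellent type's incentive-compatibility constraint is violated — this profile is not a separating equilibrium.

4.8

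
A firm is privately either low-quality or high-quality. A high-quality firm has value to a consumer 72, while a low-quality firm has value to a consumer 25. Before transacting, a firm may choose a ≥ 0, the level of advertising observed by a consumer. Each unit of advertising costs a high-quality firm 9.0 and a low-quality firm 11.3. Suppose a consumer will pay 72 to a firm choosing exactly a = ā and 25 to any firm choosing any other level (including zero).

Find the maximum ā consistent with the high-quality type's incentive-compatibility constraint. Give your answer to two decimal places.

5.22

Choosing ā yields the high-quality type 72 − 9.0·ā; choosing zero yields 25.
The high-quality type is indifferent at 72 − 9.0·ā = 25, i.e. ā = (72 − 25) / 9.0 ≈ 5.22.
For any ā above 5.22 the high-quality type would rather pool at zero, so separation collapses.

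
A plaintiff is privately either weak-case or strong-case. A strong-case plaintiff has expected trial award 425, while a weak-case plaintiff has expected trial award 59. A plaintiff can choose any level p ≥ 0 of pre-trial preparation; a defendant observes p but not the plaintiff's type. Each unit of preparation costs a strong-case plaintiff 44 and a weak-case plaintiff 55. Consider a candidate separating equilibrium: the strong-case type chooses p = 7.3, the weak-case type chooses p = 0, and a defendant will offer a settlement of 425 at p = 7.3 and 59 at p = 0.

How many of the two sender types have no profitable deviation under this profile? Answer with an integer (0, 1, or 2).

Strong-case type: signal → 425 − 44 × 7.3 = 103.8; deviate to 0 → 59. IC holds (103.8 ≥ 59).
Weak-case type: stay at 0 → 59; mimic → 425 − 55 × 7.3 = 23.5. IC holds (59 ≥ 23.5).
2 of 2 constraints hold, so this is a separating equilibrium.

2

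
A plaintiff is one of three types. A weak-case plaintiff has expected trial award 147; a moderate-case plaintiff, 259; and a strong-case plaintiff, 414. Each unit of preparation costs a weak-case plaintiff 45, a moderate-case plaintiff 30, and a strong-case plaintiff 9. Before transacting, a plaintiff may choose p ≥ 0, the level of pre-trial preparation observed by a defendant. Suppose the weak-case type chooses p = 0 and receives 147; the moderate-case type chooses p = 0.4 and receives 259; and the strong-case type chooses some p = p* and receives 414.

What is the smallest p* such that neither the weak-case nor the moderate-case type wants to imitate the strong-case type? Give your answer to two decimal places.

Moderate-case type (on-path payoff 259 − 30×0.4 = 247) won't mimic when 247 ≥ 414 − 30·p*, i.e. p* ≥ 5.57.
Weak-case type (on-path payoff 147) won't mimic when 147 ≥ 414 − 45·p*, i.e. p* ≥ 5.93.
Both must hold, so p* = max(5.93, 5.57) = 5.93. The weak-case type's constraint binds.

5.93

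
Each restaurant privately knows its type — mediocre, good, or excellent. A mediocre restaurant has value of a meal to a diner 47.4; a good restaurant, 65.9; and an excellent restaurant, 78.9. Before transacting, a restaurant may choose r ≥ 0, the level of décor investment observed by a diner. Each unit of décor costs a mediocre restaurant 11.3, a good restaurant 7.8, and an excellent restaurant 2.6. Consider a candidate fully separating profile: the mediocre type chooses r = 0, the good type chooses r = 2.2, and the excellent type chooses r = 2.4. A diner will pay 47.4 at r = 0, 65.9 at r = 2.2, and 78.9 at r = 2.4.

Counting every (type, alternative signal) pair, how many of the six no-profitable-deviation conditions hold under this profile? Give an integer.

4

Good (own payoff 65.9 − 7.8×2.2 = 48.74): to r=0 gives 47.4 → no gain ✓; to r=2.4 gives 78.9 − 7.8×2.4 = 60.18 → profitable ✗.
Excellent (own payoff 78.9 − 2.6×2.4 = 72.66): to r=0 gives 47.4 → no gain ✓; to r=2.2 gives 65.9 − 2.6×2.2 = 60.18 → no gain ✓.
Mediocre (own payoff 47.4): to r=2.2 gives 65.9 − 11.3×2.2 = 41.04 → no gain ✓; to r=2.4 gives 78.9 − 11.3×2.4 = 51.78 → profitable ✗.
4 of the 6 constraints hold; not an equilibrium.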